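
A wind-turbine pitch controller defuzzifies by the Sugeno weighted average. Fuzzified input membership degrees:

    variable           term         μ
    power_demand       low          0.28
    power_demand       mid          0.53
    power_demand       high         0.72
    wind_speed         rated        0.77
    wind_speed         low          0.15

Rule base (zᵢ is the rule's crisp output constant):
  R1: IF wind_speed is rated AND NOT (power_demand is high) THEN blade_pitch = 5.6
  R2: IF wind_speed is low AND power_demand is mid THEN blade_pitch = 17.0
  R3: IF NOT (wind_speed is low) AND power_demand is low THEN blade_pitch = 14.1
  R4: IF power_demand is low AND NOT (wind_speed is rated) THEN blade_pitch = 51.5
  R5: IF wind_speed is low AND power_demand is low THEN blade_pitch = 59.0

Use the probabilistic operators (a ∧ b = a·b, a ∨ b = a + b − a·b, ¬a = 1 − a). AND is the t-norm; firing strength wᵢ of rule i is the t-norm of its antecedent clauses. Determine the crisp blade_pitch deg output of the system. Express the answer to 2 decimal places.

18.31

R1 (z=5.6): rated=0.77, ¬high=1−0.72=0.28; AND[a·b] → w = 0.2156
R2 (z=17.0): low=0.15, mid=0.53; AND[a·b] → w = 0.0795
R3 (z=14.1): ¬low=1−0.15=0.85, low=0.28; AND[a·b] → w = 0.2380
R4 (z=51.5): low=0.28, ¬rated=1−0.77=0.23; AND[a·b] → w = 0.0644
R5 (z=59.0): low=0.15, low=0.28; AND[a·b] → w = 0.0420
Weighted average = (0.2156·5.6 + 0.0795·17.0 + 0.2380·14.1 + 0.0644·51.5 + 0.0420·59.0) / (0.2156 + 0.0795 + 0.2380 + 0.0644 + 0.0420)
  = 11.7093 / 0.6395 = 18.31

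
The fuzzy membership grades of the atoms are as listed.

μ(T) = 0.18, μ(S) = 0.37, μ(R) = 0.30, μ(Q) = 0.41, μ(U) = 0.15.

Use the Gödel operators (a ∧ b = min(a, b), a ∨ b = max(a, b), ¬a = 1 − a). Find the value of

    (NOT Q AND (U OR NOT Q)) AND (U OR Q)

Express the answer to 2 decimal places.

NOT Q = 1 − 0.41 = 0.59
NOT Q = 1 − 0.41 = 0.59
U OR NOT Q = max(a, b) on (0.15, 0.59) = 0.59
NOT Q AND (U OR NOT Q) = min(a, b) on (0.59, 0.59) = 0.59
U OR Q = max(a, b) on (0.15, 0.41) = 0.41
(NOT Q AND (U OR NOT Q)) AND (U OR Q) = min(a, b) on (0.59, 0.41) = 0.41

0.41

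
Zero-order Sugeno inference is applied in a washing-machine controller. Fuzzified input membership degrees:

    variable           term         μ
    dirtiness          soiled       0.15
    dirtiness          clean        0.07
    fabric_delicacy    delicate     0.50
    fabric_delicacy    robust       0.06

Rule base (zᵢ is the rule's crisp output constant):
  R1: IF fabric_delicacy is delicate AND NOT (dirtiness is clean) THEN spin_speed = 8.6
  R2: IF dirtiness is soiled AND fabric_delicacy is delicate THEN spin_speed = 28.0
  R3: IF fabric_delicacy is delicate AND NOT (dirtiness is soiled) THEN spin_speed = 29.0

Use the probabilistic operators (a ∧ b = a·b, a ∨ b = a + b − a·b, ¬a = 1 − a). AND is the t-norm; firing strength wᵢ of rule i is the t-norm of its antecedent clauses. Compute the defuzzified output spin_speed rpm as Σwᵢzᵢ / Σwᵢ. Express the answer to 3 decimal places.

R1 (z=8.6): delicate=0.50, ¬clean=1−0.07=0.93; AND[a·b] → w = 0.4650
R2 (z=28.0): soiled=0.15, delicate=0.50; AND[a·b] → w = 0.0750
R3 (z=29.0): delicate=0.50, ¬soiled=1−0.15=0.85; AND[a·b] → w = 0.4250
Weighted average = (0.4650·8.6 + 0.0750·28.0 + 0.4250·29.0) / (0.4650 + 0.0750 + 0.4250)
  = 18.4240 / 0.9650 = 19.092

19.092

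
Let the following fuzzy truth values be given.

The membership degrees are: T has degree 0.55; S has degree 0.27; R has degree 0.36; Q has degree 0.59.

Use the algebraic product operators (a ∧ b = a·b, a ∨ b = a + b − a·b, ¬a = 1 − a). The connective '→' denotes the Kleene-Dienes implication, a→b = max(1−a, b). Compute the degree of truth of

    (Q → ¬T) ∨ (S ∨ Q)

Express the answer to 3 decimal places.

¬T = 1 − 0.5500 = 0.4500
Q → ¬T  [Kleene-Dienes: max(1−a, b)] with a=0.5900, b=0.4500 → 0.4500
S ∨ Q = a + b − a·b on (0.2700, 0.5900) = 0.7007
(Q → ¬T) ∨ (S ∨ Q) = a + b − a·b on (0.4500, 0.7007) = 0.8354

0.835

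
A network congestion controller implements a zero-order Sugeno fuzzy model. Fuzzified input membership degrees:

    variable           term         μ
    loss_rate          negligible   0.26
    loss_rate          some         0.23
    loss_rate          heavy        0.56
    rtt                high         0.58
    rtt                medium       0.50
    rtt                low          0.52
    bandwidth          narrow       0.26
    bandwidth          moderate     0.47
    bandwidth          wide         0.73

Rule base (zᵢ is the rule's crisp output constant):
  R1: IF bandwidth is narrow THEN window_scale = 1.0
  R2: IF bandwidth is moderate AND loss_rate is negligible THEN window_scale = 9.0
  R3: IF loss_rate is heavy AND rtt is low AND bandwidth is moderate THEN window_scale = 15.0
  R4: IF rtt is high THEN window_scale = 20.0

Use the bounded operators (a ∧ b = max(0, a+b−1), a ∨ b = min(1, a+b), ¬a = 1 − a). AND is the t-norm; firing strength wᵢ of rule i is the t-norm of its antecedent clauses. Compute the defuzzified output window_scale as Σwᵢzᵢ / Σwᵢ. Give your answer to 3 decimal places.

R1 (z=1.0): narrow=0.26 → w = 0.26
R2 (z=9.0): moderate=0.47, negligible=0.26; AND[max(0, a+b−1)] → w = 0.00
R3 (z=15.0): heavy=0.56, low=0.52, moderate=0.47; AND[max(0, a+b−1)] → w = 0.00
R4 (z=20.0): high=0.58 → w = 0.58
Weighted average = (0.26·1.0 + 0.00·9.0 + 0.00·15.0 + 0.58·20.0) / (0.26 + 0.00 + 0.00 + 0.58)
  = 11.8600 / 0.8400 = 14.119

14.119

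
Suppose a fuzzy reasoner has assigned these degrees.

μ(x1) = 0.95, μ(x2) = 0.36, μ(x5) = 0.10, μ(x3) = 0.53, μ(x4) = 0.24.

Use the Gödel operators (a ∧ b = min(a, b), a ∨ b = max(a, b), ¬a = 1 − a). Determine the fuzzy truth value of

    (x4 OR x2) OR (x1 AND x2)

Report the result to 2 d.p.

0.36

x4 OR x2 = max(a, b) on (0.24, 0.36) = 0.36
x1 AND x2 = min(a, b) on (0.95, 0.36) = 0.36
(x4 OR x2) OR (x1 AND x2) = max(a, b) on (0.36, 0.36) = 0.36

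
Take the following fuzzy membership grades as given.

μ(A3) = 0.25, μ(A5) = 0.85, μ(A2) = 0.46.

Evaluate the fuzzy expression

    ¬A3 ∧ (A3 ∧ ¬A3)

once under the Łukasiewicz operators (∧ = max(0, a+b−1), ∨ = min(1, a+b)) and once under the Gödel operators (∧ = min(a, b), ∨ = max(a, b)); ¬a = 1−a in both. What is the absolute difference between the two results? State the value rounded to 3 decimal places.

0.250

Under Łukasiewicz:
  ¬A3 = 1 − 0.25 = 0.75
  ¬A3 = 1 − 0.25 = 0.75
  A3 ∧ ¬A3 = max(0, a+b−1) on (0.25, 0.75) = 0.00
  ¬A3 ∧ (A3 ∧ ¬A3) = max(0, a+b−1) on (0.75, 0.00) = 0.00
  → value = 0.0000
Under Gödel:
  ¬A3 = 1 − 0.25 = 0.75
  ¬A3 = 1 − 0.25 = 0.75
  A3 ∧ ¬A3 = min(a, b) on (0.25, 0.75) = 0.25
  ¬A3 ∧ (A3 ∧ ¬A3) = min(a, b) on (0.75, 0.25) = 0.25
  → value = 0.2500
|0.0000 − 0.2500| = 0.250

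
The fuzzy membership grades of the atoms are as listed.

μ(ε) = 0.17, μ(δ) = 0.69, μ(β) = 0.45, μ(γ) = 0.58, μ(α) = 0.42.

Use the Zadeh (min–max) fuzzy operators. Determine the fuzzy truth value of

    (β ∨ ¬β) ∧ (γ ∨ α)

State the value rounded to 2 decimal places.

0.55

¬β = 1 − 0.45 = 0.55
β ∨ ¬β = max(a, b) on (0.45, 0.55) = 0.55
γ ∨ α = max(a, b) on (0.58, 0.42) = 0.58
(β ∨ ¬β) ∧ (γ ∨ α) = min(a, b) on (0.55, 0.58) = 0.55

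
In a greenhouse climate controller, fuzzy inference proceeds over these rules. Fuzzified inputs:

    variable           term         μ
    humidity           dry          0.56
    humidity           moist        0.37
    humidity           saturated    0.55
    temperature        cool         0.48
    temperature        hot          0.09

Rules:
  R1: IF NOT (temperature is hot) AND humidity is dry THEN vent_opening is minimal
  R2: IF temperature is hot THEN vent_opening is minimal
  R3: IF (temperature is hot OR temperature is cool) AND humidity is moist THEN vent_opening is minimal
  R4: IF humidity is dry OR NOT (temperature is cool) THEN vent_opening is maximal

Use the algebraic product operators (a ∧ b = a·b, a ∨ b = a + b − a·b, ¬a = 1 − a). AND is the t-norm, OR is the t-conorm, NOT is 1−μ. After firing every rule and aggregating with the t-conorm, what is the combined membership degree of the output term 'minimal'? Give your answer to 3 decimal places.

R1: ¬hot=1−0.09=0.91, dry=0.56; AND[a·b] → w = 0.5096
R2: hot=0.09 → w = 0.0900
R3: (hot=0.09 OR cool=0.48) = 0.5268; AND[a·b] with moist=0.37 → w = 0.1949
R4: dry=0.56, ¬cool=1−0.48=0.52; OR[a + b − a·b] → w = 0.7888
Rules with consequent 'minimal': {R1, R2, R3} → strengths 0.5096, 0.0900, 0.1949
Aggregate via t-conorm [a + b − a·b]: 0.6407

0.641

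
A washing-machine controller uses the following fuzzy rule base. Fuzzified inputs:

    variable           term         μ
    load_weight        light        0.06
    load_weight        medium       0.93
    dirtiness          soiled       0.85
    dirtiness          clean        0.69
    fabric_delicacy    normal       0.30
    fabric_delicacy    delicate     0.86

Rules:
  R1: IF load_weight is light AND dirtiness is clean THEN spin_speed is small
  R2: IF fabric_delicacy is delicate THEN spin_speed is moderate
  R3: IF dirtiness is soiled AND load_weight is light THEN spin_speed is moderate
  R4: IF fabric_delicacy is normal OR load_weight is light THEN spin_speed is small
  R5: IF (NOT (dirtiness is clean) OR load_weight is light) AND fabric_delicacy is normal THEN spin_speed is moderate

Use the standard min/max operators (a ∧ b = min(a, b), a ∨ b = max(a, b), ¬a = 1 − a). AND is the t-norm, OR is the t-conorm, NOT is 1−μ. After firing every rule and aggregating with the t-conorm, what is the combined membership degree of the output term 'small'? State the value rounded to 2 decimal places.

R1: light=0.06, clean=0.69; AND[min(a, b)] → w = 0.06
R2: delicate=0.86 → w = 0.86
R3: soiled=0.85, light=0.06; AND[min(a, b)] → w = 0.06
R4: normal=0.30, light=0.06; OR[max(a, b)] → w = 0.30
R5: (¬clean=1−0.69=0.31 OR light=0.06) = 0.31; AND[min(a, b)] with normal=0.30 → w = 0.30
Rules with consequent 'small': {R1, R4} → strengths 0.06, 0.30
Aggregate via t-conorm [max(a, b)]: 0.30

0.30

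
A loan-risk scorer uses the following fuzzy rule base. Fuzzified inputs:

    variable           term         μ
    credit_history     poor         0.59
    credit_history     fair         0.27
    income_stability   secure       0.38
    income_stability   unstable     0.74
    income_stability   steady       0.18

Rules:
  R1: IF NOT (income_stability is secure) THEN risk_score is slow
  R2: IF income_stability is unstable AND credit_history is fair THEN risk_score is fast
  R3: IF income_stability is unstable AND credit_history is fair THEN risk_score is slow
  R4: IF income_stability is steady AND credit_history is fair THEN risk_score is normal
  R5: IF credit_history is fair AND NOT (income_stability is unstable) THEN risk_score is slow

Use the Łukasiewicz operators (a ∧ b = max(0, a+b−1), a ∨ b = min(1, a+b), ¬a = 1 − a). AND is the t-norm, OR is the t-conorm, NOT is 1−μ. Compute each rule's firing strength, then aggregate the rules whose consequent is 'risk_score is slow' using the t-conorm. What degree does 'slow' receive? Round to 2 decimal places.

0.63

R1: ¬secure=1−0.38=0.62 → w = 0.62
R2: unstable=0.74, fair=0.27; AND[max(0, a+b−1)] → w = 0.01
R3: unstable=0.74, fair=0.27; AND[max(0, a+b−1)] → w = 0.01
R4: steady=0.18, fair=0.27; AND[max(0, a+b−1)] → w = 0.00
R5: fair=0.27, ¬unstable=1−0.74=0.26; AND[max(0, a+b−1)] → w = 0.00
Rules with consequent 'slow': {R1, R3, R5} → strengths 0.62, 0.01, 0.00
Aggregate via t-conorm [min(1, a+b)]: 0.63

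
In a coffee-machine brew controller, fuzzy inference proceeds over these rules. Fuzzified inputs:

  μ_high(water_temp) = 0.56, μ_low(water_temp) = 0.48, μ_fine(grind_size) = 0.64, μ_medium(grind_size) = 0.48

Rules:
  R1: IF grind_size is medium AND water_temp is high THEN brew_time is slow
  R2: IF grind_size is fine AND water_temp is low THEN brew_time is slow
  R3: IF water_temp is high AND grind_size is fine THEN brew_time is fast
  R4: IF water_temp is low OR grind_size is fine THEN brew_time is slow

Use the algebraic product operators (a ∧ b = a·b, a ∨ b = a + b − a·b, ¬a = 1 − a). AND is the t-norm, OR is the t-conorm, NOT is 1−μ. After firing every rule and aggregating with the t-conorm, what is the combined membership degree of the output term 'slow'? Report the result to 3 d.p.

R1: medium=0.48, high=0.56; AND[a·b] → w = 0.2688
R2: fine=0.64, low=0.48; AND[a·b] → w = 0.3072
R3: high=0.56, fine=0.64; AND[a·b] → w = 0.3584
R4: low=0.48, fine=0.64; OR[a + b − a·b] → w = 0.8128
Rules with consequent 'slow': {R1, R2, R4} → strengths 0.2688, 0.3072, 0.8128
Aggregate via t-conorm [a + b − a·b]: 0.9052

0.905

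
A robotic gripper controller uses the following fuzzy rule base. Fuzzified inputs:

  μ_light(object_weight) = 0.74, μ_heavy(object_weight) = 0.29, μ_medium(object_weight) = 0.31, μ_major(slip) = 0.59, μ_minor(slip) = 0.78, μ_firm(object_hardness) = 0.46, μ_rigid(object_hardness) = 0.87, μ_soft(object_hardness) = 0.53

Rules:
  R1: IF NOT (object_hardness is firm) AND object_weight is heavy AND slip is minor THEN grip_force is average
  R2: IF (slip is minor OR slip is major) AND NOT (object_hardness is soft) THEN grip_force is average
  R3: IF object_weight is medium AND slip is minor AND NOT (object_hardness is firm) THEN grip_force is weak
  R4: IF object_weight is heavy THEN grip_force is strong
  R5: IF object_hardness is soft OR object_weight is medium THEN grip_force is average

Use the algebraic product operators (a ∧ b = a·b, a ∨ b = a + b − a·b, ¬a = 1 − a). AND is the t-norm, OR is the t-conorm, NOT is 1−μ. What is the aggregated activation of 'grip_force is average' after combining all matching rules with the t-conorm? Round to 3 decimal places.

R1: ¬firm=1−0.46=0.54, heavy=0.29, minor=0.78; AND[a·b] → w = 0.1221
R2: (minor=0.78 OR major=0.59) = 0.9098; AND[a·b] with ¬soft=1−0.53=0.47 → w = 0.4276
R3: medium=0.31, minor=0.78, ¬firm=1−0.46=0.54; AND[a·b] → w = 0.1306
R4: heavy=0.29 → w = 0.2900
R5: soft=0.53, medium=0.31; OR[a + b − a·b] → w = 0.6757
Rules with consequent 'average': {R1, R2, R5} → strengths 0.1221, 0.4276, 0.6757
Aggregate via t-conorm [a + b − a·b]: 0.8370

0.837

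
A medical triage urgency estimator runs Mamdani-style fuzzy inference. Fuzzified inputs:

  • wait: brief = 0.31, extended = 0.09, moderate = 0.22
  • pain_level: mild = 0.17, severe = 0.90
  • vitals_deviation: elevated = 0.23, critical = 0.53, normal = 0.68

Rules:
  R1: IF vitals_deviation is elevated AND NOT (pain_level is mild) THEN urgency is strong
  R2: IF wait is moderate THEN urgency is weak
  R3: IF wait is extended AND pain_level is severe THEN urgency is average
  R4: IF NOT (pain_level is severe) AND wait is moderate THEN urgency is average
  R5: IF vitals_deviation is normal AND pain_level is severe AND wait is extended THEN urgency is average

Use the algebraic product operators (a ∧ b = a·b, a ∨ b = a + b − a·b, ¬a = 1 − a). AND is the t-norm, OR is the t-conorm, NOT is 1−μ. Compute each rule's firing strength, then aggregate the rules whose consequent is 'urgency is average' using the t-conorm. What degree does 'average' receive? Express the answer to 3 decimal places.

0.151

R1: elevated=0.23, ¬mild=1−0.17=0.83; AND[a·b] → w = 0.1909
R2: moderate=0.22 → w = 0.2200
R3: extended=0.09, severe=0.90; AND[a·b] → w = 0.0810
R4: ¬severe=1−0.90=0.10, moderate=0.22; AND[a·b] → w = 0.0220
R5: normal=0.68, severe=0.90, extended=0.09; AND[a·b] → w = 0.0551
Rules with consequent 'average': {R3, R4, R5} → strengths 0.0810, 0.0220, 0.0551
Aggregate via t-conorm [a + b − a·b]: 0.1507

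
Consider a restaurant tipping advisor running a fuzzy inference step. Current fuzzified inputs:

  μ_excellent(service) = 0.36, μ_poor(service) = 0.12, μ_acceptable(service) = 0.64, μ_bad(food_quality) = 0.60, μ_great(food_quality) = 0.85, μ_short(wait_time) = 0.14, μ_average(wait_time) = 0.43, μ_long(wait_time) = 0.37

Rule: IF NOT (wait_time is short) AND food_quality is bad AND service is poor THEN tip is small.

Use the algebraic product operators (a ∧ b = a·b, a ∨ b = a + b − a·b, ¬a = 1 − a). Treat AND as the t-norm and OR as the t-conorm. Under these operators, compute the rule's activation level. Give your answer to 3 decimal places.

firing strength: ¬short=1−0.14=0.86, bad=0.60, poor=0.12; AND[a·b] → w = 0.0619

0.062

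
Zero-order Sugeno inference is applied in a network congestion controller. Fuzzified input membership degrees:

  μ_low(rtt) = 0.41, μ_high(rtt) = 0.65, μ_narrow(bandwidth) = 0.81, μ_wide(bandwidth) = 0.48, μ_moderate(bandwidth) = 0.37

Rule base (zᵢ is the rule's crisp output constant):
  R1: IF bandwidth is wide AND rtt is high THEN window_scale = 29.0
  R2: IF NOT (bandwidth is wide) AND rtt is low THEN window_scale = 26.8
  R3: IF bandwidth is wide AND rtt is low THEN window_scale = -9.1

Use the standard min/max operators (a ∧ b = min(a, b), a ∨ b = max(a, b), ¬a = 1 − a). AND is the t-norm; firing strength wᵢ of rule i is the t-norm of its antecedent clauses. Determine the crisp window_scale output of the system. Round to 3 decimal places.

R1 (z=29.0): wide=0.48, high=0.65; AND[min(a, b)] → w = 0.48
R2 (z=26.8): ¬wide=1−0.48=0.52, low=0.41; AND[min(a, b)] → w = 0.41
R3 (z=-9.1): wide=0.48, low=0.41; AND[min(a, b)] → w = 0.41
Weighted average = (0.48·29.0 + 0.41·26.8 + 0.41·-9.1) / (0.48 + 0.41 + 0.41)
  = 21.1770 / 1.3000 = 16.290

16.290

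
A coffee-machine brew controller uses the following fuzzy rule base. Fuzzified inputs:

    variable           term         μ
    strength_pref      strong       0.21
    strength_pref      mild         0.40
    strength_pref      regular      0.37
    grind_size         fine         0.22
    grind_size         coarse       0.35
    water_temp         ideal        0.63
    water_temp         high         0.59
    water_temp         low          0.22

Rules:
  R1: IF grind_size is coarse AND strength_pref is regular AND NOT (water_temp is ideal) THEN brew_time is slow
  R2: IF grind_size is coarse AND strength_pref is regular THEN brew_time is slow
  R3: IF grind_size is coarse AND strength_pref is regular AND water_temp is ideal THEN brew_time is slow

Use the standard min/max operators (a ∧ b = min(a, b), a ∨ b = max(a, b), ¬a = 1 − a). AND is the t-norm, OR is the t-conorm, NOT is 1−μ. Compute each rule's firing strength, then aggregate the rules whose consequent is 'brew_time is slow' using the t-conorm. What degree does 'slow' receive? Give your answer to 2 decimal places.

R1: coarse=0.35, regular=0.37, ¬ideal=1−0.63=0.37; AND[min(a, b)] → w = 0.35
R2: coarse=0.35, regular=0.37; AND[min(a, b)] → w = 0.35
R3: coarse=0.35, regular=0.37, ideal=0.63; AND[min(a, b)] → w = 0.35
Rules with consequent 'slow': {R1, R2, R3} → strengths 0.35, 0.35, 0.35
Aggregate via t-conorm [max(a, b)]: 0.35

0.35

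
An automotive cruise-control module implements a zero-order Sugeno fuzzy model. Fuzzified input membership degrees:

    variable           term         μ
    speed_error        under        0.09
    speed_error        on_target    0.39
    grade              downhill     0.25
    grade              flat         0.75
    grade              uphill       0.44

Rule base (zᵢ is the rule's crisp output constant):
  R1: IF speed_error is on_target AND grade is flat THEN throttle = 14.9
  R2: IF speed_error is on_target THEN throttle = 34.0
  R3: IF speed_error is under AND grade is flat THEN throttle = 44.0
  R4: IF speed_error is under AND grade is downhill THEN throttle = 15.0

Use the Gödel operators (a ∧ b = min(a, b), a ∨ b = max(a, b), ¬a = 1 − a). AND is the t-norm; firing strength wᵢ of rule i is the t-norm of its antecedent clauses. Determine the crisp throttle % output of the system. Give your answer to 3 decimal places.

R1 (z=14.9): on_target=0.39, flat=0.75; AND[min(a, b)] → w = 0.39
R2 (z=34.0): on_target=0.39 → w = 0.39
R3 (z=44.0): under=0.09, flat=0.75; AND[min(a, b)] → w = 0.09
R4 (z=15.0): under=0.09, downhill=0.25; AND[min(a, b)] → w = 0.09
Weighted average = (0.39·14.9 + 0.39·34.0 + 0.09·44.0 + 0.09·15.0) / (0.39 + 0.39 + 0.09 + 0.09)
  = 24.3810 / 0.9600 = 25.397

25.397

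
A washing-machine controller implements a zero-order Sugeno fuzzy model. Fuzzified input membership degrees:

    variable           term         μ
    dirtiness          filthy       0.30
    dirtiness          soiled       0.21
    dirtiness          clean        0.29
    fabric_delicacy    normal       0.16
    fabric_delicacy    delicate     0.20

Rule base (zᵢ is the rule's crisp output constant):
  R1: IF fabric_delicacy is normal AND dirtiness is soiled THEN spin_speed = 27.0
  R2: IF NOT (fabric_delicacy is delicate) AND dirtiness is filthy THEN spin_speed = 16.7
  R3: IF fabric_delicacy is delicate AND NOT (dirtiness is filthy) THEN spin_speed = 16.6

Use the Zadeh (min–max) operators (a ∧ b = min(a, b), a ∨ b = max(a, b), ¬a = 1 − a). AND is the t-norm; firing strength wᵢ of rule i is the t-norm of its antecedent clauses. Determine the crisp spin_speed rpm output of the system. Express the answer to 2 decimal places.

R1 (z=27.0): normal=0.16, soiled=0.21; AND[min(a, b)] → w = 0.16
R2 (z=16.7): ¬delicate=1−0.20=0.80, filthy=0.30; AND[min(a, b)] → w = 0.30
R3 (z=16.6): delicate=0.20, ¬filthy=1−0.30=0.70; AND[min(a, b)] → w = 0.20
Weighted average = (0.16·27.0 + 0.30·16.7 + 0.20·16.6) / (0.16 + 0.30 + 0.20)
  = 12.6500 / 0.6600 = 19.17

19.17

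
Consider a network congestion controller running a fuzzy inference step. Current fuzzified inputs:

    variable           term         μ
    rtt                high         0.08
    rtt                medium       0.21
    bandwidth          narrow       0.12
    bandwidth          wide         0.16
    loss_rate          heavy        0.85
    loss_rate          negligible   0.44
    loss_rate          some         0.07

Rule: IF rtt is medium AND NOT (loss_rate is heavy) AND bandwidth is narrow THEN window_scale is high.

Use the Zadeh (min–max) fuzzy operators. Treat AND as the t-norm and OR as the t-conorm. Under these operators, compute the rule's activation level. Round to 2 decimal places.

0.12

firing strength: medium=0.21, ¬heavy=1−0.85=0.15, narrow=0.12; AND[min(a, b)] → w = 0.12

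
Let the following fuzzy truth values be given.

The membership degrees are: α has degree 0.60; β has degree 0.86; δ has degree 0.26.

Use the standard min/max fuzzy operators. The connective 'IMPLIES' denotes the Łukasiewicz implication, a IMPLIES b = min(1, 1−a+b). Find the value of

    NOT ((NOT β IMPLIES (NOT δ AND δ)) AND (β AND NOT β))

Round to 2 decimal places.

0.86

NOT β = 1 − 0.86 = 0.14
NOT δ = 1 − 0.26 = 0.74
NOT δ AND δ = min(a, b) on (0.74, 0.26) = 0.26
NOT β IMPLIES (NOT δ AND δ)  [Łukasiewicz: min(1, 1−a+b)] with a=0.14, b=0.26 → 1.00
NOT β = 1 − 0.86 = 0.14
β AND NOT β = min(a, b) on (0.86, 0.14) = 0.14
(NOT β IMPLIES (NOT δ AND δ)) AND (β AND NOT β) = min(a, b) on (1.00, 0.14) = 0.14
NOT ((NOT β IMPLIES (NOT δ AND δ)) AND (β AND NOT β)) = 1 − 0.14 = 0.86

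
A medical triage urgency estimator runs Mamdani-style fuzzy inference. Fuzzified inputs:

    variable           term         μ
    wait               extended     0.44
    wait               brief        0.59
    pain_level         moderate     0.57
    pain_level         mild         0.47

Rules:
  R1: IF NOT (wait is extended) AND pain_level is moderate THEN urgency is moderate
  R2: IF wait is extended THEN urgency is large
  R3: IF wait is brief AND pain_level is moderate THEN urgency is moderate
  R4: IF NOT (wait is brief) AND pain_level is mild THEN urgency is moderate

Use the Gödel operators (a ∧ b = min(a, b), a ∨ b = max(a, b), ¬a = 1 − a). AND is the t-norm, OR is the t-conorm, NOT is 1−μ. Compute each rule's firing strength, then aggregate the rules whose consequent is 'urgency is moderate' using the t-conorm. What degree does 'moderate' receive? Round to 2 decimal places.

0.57

R1: ¬extended=1−0.44=0.56, moderate=0.57; AND[min(a, b)] → w = 0.56
R2: extended=0.44 → w = 0.44
R3: brief=0.59, moderate=0.57; AND[min(a, b)] → w = 0.57
R4: ¬brief=1−0.59=0.41, mild=0.47; AND[min(a, b)] → w = 0.41
Rules with consequent 'moderate': {R1, R3, R4} → strengths 0.56, 0.57, 0.41
Aggregate via t-conorm [max(a, b)]: 0.57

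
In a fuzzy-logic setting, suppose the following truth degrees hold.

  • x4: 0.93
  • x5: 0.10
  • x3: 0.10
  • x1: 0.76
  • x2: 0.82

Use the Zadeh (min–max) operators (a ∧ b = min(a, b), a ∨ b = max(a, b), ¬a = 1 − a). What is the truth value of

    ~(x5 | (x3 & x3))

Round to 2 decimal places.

0.90

x3 & x3 = min(a, b) on (0.10, 0.10) = 0.10
x5 | (x3 & x3) = max(a, b) on (0.10, 0.10) = 0.10
~(x5 | (x3 & x3)) = 1 − 0.10 = 0.90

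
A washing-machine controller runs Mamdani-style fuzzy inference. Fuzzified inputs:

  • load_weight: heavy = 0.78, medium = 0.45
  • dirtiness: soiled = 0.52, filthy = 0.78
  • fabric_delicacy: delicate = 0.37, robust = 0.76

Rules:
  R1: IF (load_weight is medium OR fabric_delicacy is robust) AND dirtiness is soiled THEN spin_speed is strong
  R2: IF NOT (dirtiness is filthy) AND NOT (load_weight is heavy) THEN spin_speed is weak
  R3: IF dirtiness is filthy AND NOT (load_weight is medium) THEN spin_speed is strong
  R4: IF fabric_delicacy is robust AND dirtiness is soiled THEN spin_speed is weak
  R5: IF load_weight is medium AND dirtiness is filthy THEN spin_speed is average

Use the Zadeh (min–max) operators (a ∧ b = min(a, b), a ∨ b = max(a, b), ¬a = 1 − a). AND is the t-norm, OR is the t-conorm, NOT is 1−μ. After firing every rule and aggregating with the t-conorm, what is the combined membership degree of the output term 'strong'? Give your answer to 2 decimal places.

R1: (medium=0.45 OR robust=0.76) = 0.76; AND[min(a, b)] with soiled=0.52 → w = 0.52
R2: ¬filthy=1−0.78=0.22, ¬heavy=1−0.78=0.22; AND[min(a, b)] → w = 0.22
R3: filthy=0.78, ¬medium=1−0.45=0.55; AND[min(a, b)] → w = 0.55
R4: robust=0.76, soiled=0.52; AND[min(a, b)] → w = 0.52
R5: medium=0.45, filthy=0.78; AND[min(a, b)] → w = 0.45
Rules with consequent 'strong': {R1, R3} → strengths 0.52, 0.55
Aggregate via t-conorm [max(a, b)]: 0.55

0.55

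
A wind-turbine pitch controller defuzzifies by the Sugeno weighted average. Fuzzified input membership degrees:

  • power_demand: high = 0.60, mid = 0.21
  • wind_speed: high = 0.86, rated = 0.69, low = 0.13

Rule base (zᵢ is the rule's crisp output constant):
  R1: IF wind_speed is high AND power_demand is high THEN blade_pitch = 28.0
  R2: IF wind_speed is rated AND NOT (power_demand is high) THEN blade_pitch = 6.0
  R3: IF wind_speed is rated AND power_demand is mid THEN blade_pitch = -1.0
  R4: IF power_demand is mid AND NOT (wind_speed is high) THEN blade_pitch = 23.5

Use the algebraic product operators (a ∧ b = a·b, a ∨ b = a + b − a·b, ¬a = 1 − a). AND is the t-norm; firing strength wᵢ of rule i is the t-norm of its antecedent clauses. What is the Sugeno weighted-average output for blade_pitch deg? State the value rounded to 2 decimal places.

17.23

R1 (z=28.0): high=0.86, high=0.60; AND[a·b] → w = 0.5160
R2 (z=6.0): rated=0.69, ¬high=1−0.60=0.40; AND[a·b] → w = 0.2760
R3 (z=-1.0): rated=0.69, mid=0.21; AND[a·b] → w = 0.1449
R4 (z=23.5): mid=0.21, ¬high=1−0.86=0.14; AND[a·b] → w = 0.0294
Weighted average = (0.5160·28.0 + 0.2760·6.0 + 0.1449·-1.0 + 0.0294·23.5) / (0.5160 + 0.2760 + 0.1449 + 0.0294)
  = 16.6500 / 0.9663 = 17.23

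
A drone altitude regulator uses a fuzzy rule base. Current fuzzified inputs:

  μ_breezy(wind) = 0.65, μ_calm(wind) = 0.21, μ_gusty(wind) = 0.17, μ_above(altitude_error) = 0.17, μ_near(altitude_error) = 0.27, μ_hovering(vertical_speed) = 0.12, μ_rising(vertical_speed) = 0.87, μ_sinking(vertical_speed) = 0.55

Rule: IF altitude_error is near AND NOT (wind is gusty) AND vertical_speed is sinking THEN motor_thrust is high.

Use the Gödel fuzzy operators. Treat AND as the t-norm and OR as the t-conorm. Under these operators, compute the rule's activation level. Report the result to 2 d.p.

0.27

firing strength: near=0.27, ¬gusty=1−0.17=0.83, sinking=0.55; AND[min(a, b)] → w = 0.27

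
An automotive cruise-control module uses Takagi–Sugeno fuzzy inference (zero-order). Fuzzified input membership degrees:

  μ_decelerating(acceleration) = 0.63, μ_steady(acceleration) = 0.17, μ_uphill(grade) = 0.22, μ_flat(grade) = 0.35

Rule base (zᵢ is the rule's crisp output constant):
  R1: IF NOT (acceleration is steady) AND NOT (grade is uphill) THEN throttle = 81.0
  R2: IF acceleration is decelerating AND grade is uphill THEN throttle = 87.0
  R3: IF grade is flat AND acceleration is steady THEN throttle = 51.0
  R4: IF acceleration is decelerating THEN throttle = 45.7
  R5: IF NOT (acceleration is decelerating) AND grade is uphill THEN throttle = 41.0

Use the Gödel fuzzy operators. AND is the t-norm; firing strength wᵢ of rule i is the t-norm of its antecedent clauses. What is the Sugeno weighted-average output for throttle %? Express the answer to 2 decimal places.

63.76

R1 (z=81.0): ¬steady=1−0.17=0.83, ¬uphill=1−0.22=0.78; AND[min(a, b)] → w = 0.78
R2 (z=87.0): decelerating=0.63, uphill=0.22; AND[min(a, b)] → w = 0.22
R3 (z=51.0): flat=0.35, steady=0.17; AND[min(a, b)] → w = 0.17
R4 (z=45.7): decelerating=0.63 → w = 0.63
R5 (z=41.0): ¬decelerating=1−0.63=0.37, uphill=0.22; AND[min(a, b)] → w = 0.22
Weighted average = (0.78·81.0 + 0.22·87.0 + 0.17·51.0 + 0.63·45.7 + 0.22·41.0) / (0.78 + 0.22 + 0.17 + 0.63 + 0.22)
  = 128.8010 / 2.0200 = 63.76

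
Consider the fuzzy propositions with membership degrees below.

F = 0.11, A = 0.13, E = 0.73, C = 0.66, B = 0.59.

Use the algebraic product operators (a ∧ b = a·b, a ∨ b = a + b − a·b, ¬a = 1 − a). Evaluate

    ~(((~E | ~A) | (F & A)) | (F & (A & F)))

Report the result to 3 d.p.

~E = 1 − 0.7300 = 0.2700
~A = 1 − 0.1300 = 0.8700
~E | ~A = a + b − a·b on (0.2700, 0.8700) = 0.9051
F & A = a·b on (0.1100, 0.1300) = 0.0143
(~E | ~A) | (F & A) = a + b − a·b on (0.9051, 0.0143) = 0.9065
A & F = a·b on (0.1300, 0.1100) = 0.0143
F & (A & F) = a·b on (0.1100, 0.0143) = 0.0016
((~E | ~A) | (F & A)) | (F & (A & F)) = a + b − a·b on (0.9065, 0.0016) = 0.9066
~(((~E | ~A) | (F & A)) | (F & (A & F))) = 1 − 0.9066 = 0.0934

0.093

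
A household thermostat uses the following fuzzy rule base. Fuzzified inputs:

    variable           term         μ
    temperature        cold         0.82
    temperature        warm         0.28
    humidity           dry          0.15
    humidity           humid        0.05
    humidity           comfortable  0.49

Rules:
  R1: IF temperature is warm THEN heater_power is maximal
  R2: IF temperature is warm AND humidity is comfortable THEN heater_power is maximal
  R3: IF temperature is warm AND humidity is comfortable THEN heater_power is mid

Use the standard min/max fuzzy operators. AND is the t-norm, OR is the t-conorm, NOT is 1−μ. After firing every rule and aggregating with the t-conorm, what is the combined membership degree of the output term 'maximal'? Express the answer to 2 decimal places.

R1: warm=0.28 → w = 0.28
R2: warm=0.28, comfortable=0.49; AND[min(a, b)] → w = 0.28
R3: warm=0.28, comfortable=0.49; AND[min(a, b)] → w = 0.28
Rules with consequent 'maximal': {R1, R2} → strengths 0.28, 0.28
Aggregate via t-conorm [max(a, b)]: 0.28

0.28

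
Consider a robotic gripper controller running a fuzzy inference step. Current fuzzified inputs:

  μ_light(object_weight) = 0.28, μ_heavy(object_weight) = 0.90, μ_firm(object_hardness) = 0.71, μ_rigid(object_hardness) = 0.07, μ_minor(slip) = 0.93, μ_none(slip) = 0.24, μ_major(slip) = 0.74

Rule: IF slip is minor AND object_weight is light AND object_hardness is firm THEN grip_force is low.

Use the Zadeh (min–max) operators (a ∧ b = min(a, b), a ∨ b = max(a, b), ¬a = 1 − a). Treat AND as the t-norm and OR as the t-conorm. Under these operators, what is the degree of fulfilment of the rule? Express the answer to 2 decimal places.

0.28

firing strength: minor=0.93, light=0.28, firm=0.71; AND[min(a, b)] → w = 0.28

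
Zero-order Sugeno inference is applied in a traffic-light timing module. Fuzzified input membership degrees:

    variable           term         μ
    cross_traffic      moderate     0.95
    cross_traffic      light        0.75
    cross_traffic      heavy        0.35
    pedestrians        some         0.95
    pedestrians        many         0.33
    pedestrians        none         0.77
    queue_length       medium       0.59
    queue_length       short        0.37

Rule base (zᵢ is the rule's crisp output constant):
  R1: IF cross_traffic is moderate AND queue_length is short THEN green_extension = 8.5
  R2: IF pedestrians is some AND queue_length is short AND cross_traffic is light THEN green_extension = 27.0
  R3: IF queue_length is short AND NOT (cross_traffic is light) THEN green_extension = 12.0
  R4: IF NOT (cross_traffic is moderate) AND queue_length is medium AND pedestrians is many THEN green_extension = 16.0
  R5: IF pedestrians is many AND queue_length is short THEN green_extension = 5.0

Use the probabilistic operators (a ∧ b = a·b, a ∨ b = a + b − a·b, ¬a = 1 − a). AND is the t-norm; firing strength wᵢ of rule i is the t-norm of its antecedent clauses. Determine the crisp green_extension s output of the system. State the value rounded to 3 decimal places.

14.273

R1 (z=8.5): moderate=0.95, short=0.37; AND[a·b] → w = 0.3515
R2 (z=27.0): some=0.95, short=0.37, light=0.75; AND[a·b] → w = 0.2636
R3 (z=12.0): short=0.37, ¬light=1−0.75=0.25; AND[a·b] → w = 0.0925
R4 (z=16.0): ¬moderate=1−0.95=0.05, medium=0.59, many=0.33; AND[a·b] → w = 0.0097
R5 (z=5.0): many=0.33, short=0.37; AND[a·b] → w = 0.1221
Weighted average = (0.3515·8.5 + 0.2636·27.0 + 0.0925·12.0 + 0.0097·16.0 + 0.1221·5.0) / (0.3515 + 0.2636 + 0.0925 + 0.0097 + 0.1221)
  = 11.9819 / 0.8395 = 14.273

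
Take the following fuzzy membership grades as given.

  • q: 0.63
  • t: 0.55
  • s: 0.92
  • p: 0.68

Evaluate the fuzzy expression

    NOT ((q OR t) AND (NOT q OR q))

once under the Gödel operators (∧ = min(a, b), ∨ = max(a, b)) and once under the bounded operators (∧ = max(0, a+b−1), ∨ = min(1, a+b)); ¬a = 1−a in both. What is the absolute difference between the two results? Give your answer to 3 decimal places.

0.370

Under Gödel:
  q OR t = max(a, b) on (0.63, 0.55) = 0.63
  NOT q = 1 − 0.63 = 0.37
  NOT q OR q = max(a, b) on (0.37, 0.63) = 0.63
  (q OR t) AND (NOT q OR q) = min(a, b) on (0.63, 0.63) = 0.63
  NOT ((q OR t) AND (NOT q OR q)) = 1 − 0.63 = 0.37
  → value = 0.3700
Under bounded:
  q OR t = min(1, a+b) on (0.63, 0.55) = 1.00
  NOT q = 1 − 0.63 = 0.37
  NOT q OR q = min(1, a+b) on (0.37, 0.63) = 1.00
  (q OR t) AND (NOT q OR q) = max(0, a+b−1) on (1.00, 1.00) = 1.00
  NOT ((q OR t) AND (NOT q OR q)) = 1 − 1.00 = 0.00
  → value = 0.0000
|0.3700 − 0.0000| = 0.370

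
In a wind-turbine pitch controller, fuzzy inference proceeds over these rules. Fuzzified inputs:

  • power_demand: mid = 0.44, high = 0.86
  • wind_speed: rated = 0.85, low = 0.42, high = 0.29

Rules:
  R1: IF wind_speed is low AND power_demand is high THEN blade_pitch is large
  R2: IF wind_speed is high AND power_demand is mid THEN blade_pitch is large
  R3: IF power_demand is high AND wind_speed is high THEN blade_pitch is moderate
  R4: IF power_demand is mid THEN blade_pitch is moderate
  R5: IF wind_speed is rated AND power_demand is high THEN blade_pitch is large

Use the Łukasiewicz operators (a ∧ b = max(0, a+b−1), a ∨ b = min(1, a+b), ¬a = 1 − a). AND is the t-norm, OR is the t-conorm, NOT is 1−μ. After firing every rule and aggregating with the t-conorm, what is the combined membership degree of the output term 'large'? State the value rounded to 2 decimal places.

0.99

R1: low=0.42, high=0.86; AND[max(0, a+b−1)] → w = 0.28
R2: high=0.29, mid=0.44; AND[max(0, a+b−1)] → w = 0.00
R3: high=0.86, high=0.29; AND[max(0, a+b−1)] → w = 0.15
R4: mid=0.44 → w = 0.44
R5: rated=0.85, high=0.86; AND[max(0, a+b−1)] → w = 0.71
Rules with consequent 'large': {R1, R2, R5} → strengths 0.28, 0.00, 0.71
Aggregate via t-conorm [min(1, a+b)]: 0.99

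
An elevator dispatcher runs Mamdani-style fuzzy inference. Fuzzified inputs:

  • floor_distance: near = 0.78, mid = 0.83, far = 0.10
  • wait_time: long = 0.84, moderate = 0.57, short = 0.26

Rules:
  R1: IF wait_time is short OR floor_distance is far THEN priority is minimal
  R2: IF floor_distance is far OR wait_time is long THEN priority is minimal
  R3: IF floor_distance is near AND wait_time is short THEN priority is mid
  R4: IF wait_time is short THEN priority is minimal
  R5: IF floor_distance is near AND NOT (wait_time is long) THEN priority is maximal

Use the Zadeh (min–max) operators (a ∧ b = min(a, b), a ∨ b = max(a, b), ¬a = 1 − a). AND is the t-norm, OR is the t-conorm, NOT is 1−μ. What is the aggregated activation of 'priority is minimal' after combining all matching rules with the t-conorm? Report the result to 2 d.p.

R1: short=0.26, far=0.10; OR[max(a, b)] → w = 0.26
R2: far=0.10, long=0.84; OR[max(a, b)] → w = 0.84
R3: near=0.78, short=0.26; AND[min(a, b)] → w = 0.26
R4: short=0.26 → w = 0.26
R5: near=0.78, ¬long=1−0.84=0.16; AND[min(a, b)] → w = 0.16
Rules with consequent 'minimal': {R1, R2, R4} → strengths 0.26, 0.84, 0.26
Aggregate via t-conorm [max(a, b)]: 0.84

0.84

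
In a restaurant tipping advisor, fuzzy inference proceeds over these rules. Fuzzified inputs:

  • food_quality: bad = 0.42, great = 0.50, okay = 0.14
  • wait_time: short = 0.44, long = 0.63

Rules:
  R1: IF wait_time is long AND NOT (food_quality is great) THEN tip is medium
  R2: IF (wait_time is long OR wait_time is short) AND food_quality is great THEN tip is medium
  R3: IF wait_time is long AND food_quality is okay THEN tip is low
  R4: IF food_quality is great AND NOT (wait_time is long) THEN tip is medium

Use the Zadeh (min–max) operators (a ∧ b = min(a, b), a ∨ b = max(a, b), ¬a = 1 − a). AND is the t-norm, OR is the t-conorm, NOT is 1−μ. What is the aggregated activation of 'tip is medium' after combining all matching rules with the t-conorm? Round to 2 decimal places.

0.50

R1: long=0.63, ¬great=1−0.50=0.50; AND[min(a, b)] → w = 0.50
R2: (long=0.63 OR short=0.44) = 0.63; AND[min(a, b)] with great=0.50 → w = 0.50
R3: long=0.63, okay=0.14; AND[min(a, b)] → w = 0.14
R4: great=0.50, ¬long=1−0.63=0.37; AND[min(a, b)] → w = 0.37
Rules with consequent 'medium': {R1, R2, R4} → strengths 0.50, 0.50, 0.37
Aggregate via t-conorm [max(a, b)]: 0.50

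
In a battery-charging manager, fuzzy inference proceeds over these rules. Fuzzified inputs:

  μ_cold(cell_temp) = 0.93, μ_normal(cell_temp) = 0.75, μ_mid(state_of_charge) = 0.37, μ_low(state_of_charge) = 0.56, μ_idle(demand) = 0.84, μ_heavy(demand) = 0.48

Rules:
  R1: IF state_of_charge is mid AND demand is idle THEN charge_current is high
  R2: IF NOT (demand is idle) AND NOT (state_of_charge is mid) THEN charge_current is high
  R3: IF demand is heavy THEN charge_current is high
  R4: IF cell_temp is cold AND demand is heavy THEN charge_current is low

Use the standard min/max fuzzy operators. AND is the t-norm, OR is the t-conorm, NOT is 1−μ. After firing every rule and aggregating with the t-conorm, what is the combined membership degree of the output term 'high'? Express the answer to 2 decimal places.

R1: mid=0.37, idle=0.84; AND[min(a, b)] → w = 0.37
R2: ¬idle=1−0.84=0.16, ¬mid=1−0.37=0.63; AND[min(a, b)] → w = 0.16
R3: heavy=0.48 → w = 0.48
R4: cold=0.93, heavy=0.48; AND[min(a, b)] → w = 0.48
Rules with consequent 'high': {R1, R2, R3} → strengths 0.37, 0.16, 0.48
Aggregate via t-conorm [max(a, b)]: 0.48

0.48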